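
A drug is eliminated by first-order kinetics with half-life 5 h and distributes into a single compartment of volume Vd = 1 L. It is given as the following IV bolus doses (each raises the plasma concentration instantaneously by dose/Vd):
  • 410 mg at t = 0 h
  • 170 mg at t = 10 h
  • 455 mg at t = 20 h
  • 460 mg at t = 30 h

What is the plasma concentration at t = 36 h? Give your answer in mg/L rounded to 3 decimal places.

257.152 mg/L

k = ln 2 / 5 = 0.13863 per h
Dose 1 (410 mg at t=0 h): 410·exp(−0.13863·36) = 2.788 mg/L
Dose 2 (170 mg at t=10 h): 170·exp(−0.13863·26) = 4.625 mg/L
Dose 3 (455 mg at t=20 h): 455·exp(−0.13863·16) = 49.513 mg/L
Dose 4 (460 mg at t=30 h): 460·exp(−0.13863·6) = 200.227 mg/L
C(36) = 2.788 + 4.625 + 49.513 + 200.227 = 257.152 mg/L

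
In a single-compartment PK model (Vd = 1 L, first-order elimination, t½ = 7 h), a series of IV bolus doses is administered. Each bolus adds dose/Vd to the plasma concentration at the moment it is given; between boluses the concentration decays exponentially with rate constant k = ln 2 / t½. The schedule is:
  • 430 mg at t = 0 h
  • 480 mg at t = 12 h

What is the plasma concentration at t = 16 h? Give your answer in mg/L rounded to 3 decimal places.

k = ln 2 / 7 = 0.09902 per h
Dose 1 (430 mg at t=0 h): 430·exp(−0.09902·16) = 88.186 mg/L
Dose 2 (480 mg at t=12 h): 480·exp(−0.09902·4) = 323.016 mg/L
C(16) = 88.186 + 323.016 = 411.202 mg/L

411.202 mg/L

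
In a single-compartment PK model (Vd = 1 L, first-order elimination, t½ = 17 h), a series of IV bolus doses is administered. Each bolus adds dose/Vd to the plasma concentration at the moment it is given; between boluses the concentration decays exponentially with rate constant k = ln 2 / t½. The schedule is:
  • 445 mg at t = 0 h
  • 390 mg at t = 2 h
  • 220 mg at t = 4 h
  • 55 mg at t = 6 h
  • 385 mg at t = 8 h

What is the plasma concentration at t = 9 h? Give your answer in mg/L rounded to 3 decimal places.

k = ln 2 / 17 = 0.04077 per h
Dose 1 (445 mg at t=0 h): 445·exp(−0.04077·9) = 308.313 mg/L
Dose 2 (390 mg at t=2 h): 390·exp(−0.04077·7) = 293.164 mg/L
Dose 3 (220 mg at t=4 h): 220·exp(−0.04077·5) = 179.426 mg/L
Dose 4 (55 mg at t=6 h): 55·exp(−0.04077·3) = 48.668 mg/L
Dose 5 (385 mg at t=8 h): 385·exp(−0.04077·1) = 369.618 mg/L
C(9) = 308.313 + 293.164 + 179.426 + 48.668 + 369.618 = 1199.188 mg/L

1199.188 mg/L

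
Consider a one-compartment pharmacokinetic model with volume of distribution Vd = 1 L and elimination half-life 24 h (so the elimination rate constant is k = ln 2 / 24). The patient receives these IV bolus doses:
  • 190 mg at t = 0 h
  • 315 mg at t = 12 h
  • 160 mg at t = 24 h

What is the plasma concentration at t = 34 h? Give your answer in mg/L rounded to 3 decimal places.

k = ln 2 / 24 = 0.02888 per h
Dose 1 (190 mg at t=0 h): 190·exp(−0.02888·34) = 71.170 mg/L
Dose 2 (315 mg at t=12 h): 315·exp(−0.02888·22) = 166.865 mg/L
Dose 3 (160 mg at t=24 h): 160·exp(−0.02888·10) = 119.865 mg/L
C(34) = 71.170 + 166.865 + 119.865 = 357.900 mg/L

357.900 mg/L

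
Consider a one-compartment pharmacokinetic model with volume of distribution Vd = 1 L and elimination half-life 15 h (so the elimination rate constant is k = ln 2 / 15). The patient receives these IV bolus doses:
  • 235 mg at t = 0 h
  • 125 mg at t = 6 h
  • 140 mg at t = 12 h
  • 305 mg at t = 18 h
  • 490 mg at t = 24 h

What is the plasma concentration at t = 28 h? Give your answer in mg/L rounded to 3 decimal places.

775.949 mg/L

k = ln 2 / 15 = 0.04621 per h
Dose 1 (235 mg at t=0 h): 235·exp(−0.04621·28) = 64.438 mg/L
Dose 2 (125 mg at t=6 h): 125·exp(−0.04621·22) = 45.227 mg/L
Dose 3 (140 mg at t=12 h): 140·exp(−0.04621·16) = 66.839 mg/L
Dose 4 (305 mg at t=18 h): 305·exp(−0.04621·10) = 192.138 mg/L
Dose 5 (490 mg at t=24 h): 490·exp(−0.04621·4) = 407.307 mg/L
C(28) = 64.438 + 45.227 + 66.839 + 192.138 + 407.307 = 775.949 mg/L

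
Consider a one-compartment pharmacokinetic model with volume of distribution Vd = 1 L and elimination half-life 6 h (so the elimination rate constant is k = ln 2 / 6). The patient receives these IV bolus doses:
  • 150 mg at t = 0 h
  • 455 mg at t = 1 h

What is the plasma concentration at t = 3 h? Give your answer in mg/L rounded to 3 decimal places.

467.200 mg/L

k = ln 2 / 6 = 0.11552 per h
Dose 1 (150 mg at t=0 h): 150·exp(−0.11552·3) = 106.066 mg/L
Dose 2 (455 mg at t=1 h): 455·exp(−0.11552·2) = 361.134 mg/L
C(3) = 106.066 + 361.134 = 467.200 mg/L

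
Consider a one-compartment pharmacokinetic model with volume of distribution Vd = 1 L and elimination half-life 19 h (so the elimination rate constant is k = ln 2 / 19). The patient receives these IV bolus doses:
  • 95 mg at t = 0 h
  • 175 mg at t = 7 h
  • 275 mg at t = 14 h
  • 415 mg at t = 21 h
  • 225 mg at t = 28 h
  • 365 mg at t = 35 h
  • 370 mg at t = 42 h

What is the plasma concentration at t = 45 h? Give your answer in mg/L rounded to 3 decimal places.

k = ln 2 / 19 = 0.03648 per h
Dose 1 (95 mg at t=0 h): 95·exp(−0.03648·45) = 18.397 mg/L
Dose 2 (175 mg at t=7 h): 175·exp(−0.03648·38) = 43.750 mg/L
Dose 3 (275 mg at t=14 h): 275·exp(−0.03648·31) = 88.752 mg/L
Dose 4 (415 mg at t=21 h): 415·exp(−0.03648·24) = 172.902 mg/L
Dose 5 (225 mg at t=28 h): 225·exp(−0.03648·17) = 121.015 mg/L
Dose 6 (365 mg at t=35 h): 365·exp(−0.03648·10) = 253.429 mg/L
Dose 7 (370 mg at t=42 h): 370·exp(−0.03648·3) = 331.643 mg/L
C(45) = 18.397 + 43.750 + 88.752 + 172.902 + 121.015 + 253.429 + 331.643 = 1029.888 mg/L

1029.888 mg/L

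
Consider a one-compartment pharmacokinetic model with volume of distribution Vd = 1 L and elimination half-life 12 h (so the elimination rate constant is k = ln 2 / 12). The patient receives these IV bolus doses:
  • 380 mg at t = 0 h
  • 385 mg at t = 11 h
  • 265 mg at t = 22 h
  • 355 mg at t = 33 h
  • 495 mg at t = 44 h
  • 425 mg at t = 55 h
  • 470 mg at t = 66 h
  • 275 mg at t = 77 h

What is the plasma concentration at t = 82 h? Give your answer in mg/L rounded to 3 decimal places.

k = ln 2 / 12 = 0.05776 per h
Dose 1 (380 mg at t=0 h): 380·exp(−0.05776·82) = 3.332 mg/L
Dose 2 (385 mg at t=11 h): 385·exp(−0.05776·71) = 6.373 mg/L
Dose 3 (265 mg at t=22 h): 265·exp(−0.05776·60) = 8.281 mg/L
Dose 4 (355 mg at t=33 h): 355·exp(−0.05776·49) = 20.942 mg/L
Dose 5 (495 mg at t=44 h): 495·exp(−0.05776·38) = 55.124 mg/L
Dose 6 (425 mg at t=55 h): 425·exp(−0.05776·27) = 89.345 mg/L
Dose 7 (470 mg at t=66 h): 470·exp(−0.05776·16) = 186.520 mg/L
Dose 8 (275 mg at t=77 h): 275·exp(−0.05776·5) = 206.017 mg/L
C(82) = 3.332 + 6.373 + 8.281 + 20.942 + 55.124 + 89.345 + 186.520 + 206.017 = 575.936 mg/L

575.936 mg/L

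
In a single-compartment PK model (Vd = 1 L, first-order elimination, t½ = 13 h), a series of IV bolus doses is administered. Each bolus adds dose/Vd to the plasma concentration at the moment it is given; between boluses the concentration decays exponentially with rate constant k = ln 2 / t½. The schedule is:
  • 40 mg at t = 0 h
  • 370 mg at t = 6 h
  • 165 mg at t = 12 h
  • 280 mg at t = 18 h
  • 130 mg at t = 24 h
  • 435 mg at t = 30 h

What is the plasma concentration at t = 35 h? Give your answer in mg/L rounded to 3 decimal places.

652.048 mg/L

k = ln 2 / 13 = 0.05332 per h
Dose 1 (40 mg at t=0 h): 40·exp(−0.05332·35) = 6.189 mg/L
Dose 2 (370 mg at t=6 h): 370·exp(−0.05332·29) = 78.827 mg/L
Dose 3 (165 mg at t=12 h): 165·exp(−0.05332·23) = 48.405 mg/L
Dose 4 (280 mg at t=18 h): 280·exp(−0.05332·17) = 113.111 mg/L
Dose 5 (130 mg at t=24 h): 130·exp(−0.05332·11) = 72.315 mg/L
Dose 6 (435 mg at t=30 h): 435·exp(−0.05332·5) = 333.203 mg/L
C(35) = 6.189 + 78.827 + 48.405 + 113.111 + 72.315 + 333.203 = 652.048 mg/L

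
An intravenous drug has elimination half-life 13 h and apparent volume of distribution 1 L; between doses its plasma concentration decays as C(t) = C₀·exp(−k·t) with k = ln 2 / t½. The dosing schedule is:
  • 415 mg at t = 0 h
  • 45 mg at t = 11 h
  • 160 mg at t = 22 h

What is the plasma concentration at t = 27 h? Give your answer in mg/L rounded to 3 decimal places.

240.094 mg/L

k = ln 2 / 13 = 0.05332 per h
Dose 1 (415 mg at t=0 h): 415·exp(−0.05332·27) = 98.363 mg/L
Dose 2 (45 mg at t=11 h): 45·exp(−0.05332·16) = 19.174 mg/L
Dose 3 (160 mg at t=22 h): 160·exp(−0.05332·5) = 122.557 mg/L
C(27) = 98.363 + 19.174 + 122.557 = 240.094 mg/L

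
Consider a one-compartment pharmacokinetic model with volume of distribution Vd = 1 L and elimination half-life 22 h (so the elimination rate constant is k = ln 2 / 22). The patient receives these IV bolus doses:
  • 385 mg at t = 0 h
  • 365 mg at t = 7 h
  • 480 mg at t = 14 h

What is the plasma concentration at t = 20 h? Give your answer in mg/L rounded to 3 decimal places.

k = ln 2 / 22 = 0.03151 per h
Dose 1 (385 mg at t=0 h): 385·exp(−0.03151·20) = 205.020 mg/L
Dose 2 (365 mg at t=7 h): 365·exp(−0.03151·13) = 242.332 mg/L
Dose 3 (480 mg at t=14 h): 480·exp(−0.03151·6) = 397.322 mg/L
C(20) = 205.020 + 242.332 + 397.322 = 844.674 mg/L

844.674 mg/L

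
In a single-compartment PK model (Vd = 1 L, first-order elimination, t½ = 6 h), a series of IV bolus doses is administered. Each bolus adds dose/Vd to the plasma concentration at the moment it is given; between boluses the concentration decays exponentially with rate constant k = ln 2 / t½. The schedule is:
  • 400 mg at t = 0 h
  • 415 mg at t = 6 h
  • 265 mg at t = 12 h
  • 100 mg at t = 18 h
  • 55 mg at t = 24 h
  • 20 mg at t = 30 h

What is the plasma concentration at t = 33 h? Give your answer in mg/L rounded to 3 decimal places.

101.868 mg/L

k = ln 2 / 6 = 0.11552 per h
Dose 1 (400 mg at t=0 h): 400·exp(−0.11552·33) = 8.839 mg/L
Dose 2 (415 mg at t=6 h): 415·exp(−0.11552·27) = 18.341 mg/L
Dose 3 (265 mg at t=12 h): 265·exp(−0.11552·21) = 23.423 mg/L
Dose 4 (100 mg at t=18 h): 100·exp(−0.11552·15) = 17.678 mg/L
Dose 5 (55 mg at t=24 h): 55·exp(−0.11552·9) = 19.445 mg/L
Dose 6 (20 mg at t=30 h): 20·exp(−0.11552·3) = 14.142 mg/L
C(33) = 8.839 + 18.341 + 23.423 + 17.678 + 19.445 + 14.142 = 101.868 mg/L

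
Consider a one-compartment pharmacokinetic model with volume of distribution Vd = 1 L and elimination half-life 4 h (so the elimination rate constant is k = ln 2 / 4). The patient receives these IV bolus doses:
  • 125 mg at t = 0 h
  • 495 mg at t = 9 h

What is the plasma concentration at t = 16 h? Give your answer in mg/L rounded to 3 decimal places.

154.977 mg/L

k = ln 2 / 4 = 0.17329 per h
Dose 1 (125 mg at t=0 h): 125·exp(−0.17329·16) = 7.812 mg/L
Dose 2 (495 mg at t=9 h): 495·exp(−0.17329·7) = 147.164 mg/L
C(16) = 7.812 + 147.164 = 154.977 mg/L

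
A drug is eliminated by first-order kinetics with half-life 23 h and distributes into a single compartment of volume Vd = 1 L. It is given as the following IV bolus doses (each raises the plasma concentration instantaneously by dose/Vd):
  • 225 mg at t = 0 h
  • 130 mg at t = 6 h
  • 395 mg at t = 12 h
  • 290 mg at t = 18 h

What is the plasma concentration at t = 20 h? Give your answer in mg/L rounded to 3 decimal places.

791.813 mg/L

k = ln 2 / 23 = 0.03014 per h
Dose 1 (225 mg at t=0 h): 225·exp(−0.03014·20) = 123.145 mg/L
Dose 2 (130 mg at t=6 h): 130·exp(−0.03014·14) = 85.253 mg/L
Dose 3 (395 mg at t=12 h): 395·exp(−0.03014·8) = 310.378 mg/L
Dose 4 (290 mg at t=18 h): 290·exp(−0.03014·2) = 273.037 mg/L
C(20) = 123.145 + 85.253 + 310.378 + 273.037 = 791.813 mg/L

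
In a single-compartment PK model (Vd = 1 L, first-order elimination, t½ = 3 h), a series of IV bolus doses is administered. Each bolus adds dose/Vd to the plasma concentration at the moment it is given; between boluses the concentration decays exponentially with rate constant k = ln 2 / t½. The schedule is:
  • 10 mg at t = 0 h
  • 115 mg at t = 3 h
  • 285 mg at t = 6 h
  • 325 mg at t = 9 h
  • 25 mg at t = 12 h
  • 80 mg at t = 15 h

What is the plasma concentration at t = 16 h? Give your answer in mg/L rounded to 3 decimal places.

172.134 mg/L

k = ln 2 / 3 = 0.23105 per h
Dose 1 (10 mg at t=0 h): 10·exp(−0.23105·16) = 0.248 mg/L
Dose 2 (115 mg at t=3 h): 115·exp(−0.23105·13) = 5.705 mg/L
Dose 3 (285 mg at t=6 h): 285·exp(−0.23105·10) = 28.276 mg/L
Dose 4 (325 mg at t=9 h): 325·exp(−0.23105·7) = 64.488 mg/L
Dose 5 (25 mg at t=12 h): 25·exp(−0.23105·4) = 9.921 mg/L
Dose 6 (80 mg at t=15 h): 80·exp(−0.23105·1) = 63.496 mg/L
C(16) = 0.248 + 5.705 + 28.276 + 64.488 + 9.921 + 63.496 = 172.134 mg/L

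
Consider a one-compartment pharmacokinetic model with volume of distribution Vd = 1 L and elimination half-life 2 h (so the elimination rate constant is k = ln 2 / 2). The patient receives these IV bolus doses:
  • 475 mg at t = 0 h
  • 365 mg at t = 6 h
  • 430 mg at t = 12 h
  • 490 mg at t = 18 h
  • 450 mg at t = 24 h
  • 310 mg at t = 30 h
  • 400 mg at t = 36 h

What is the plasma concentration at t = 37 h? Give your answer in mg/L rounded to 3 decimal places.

315.975 mg/L

k = ln 2 / 2 = 0.34657 per h
Dose 1 (475 mg at t=0 h): 475·exp(−0.34657·37) = 0.001 mg/L
Dose 2 (365 mg at t=6 h): 365·exp(−0.34657·31) = 0.008 mg/L
Dose 3 (430 mg at t=12 h): 430·exp(−0.34657·25) = 0.074 mg/L
Dose 4 (490 mg at t=18 h): 490·exp(−0.34657·19) = 0.677 mg/L
Dose 5 (450 mg at t=24 h): 450·exp(−0.34657·13) = 4.972 mg/L
Dose 6 (310 mg at t=30 h): 310·exp(−0.34657·7) = 27.400 mg/L
Dose 7 (400 mg at t=36 h): 400·exp(−0.34657·1) = 282.843 mg/L
C(37) = 0.001 + 0.008 + 0.074 + 0.677 + 4.972 + 27.400 + 282.843 = 315.975 mg/L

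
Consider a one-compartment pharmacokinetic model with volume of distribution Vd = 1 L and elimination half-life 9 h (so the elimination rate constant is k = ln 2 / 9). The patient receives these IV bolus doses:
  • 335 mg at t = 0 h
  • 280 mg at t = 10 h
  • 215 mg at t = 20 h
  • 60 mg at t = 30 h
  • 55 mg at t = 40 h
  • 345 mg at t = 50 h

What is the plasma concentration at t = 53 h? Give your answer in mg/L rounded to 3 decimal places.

k = ln 2 / 9 = 0.07702 per h
Dose 1 (335 mg at t=0 h): 335·exp(−0.07702·53) = 5.653 mg/L
Dose 2 (280 mg at t=10 h): 280·exp(−0.07702·43) = 10.207 mg/L
Dose 3 (215 mg at t=20 h): 215·exp(−0.07702·33) = 16.930 mg/L
Dose 4 (60 mg at t=30 h): 60·exp(−0.07702·23) = 10.206 mg/L
Dose 5 (55 mg at t=40 h): 55·exp(−0.07702·13) = 20.209 mg/L
Dose 6 (345 mg at t=50 h): 345·exp(−0.07702·3) = 273.827 mg/L
C(53) = 5.653 + 10.207 + 16.930 + 10.206 + 20.209 + 273.827 = 337.032 mg/L

337.032 mg/L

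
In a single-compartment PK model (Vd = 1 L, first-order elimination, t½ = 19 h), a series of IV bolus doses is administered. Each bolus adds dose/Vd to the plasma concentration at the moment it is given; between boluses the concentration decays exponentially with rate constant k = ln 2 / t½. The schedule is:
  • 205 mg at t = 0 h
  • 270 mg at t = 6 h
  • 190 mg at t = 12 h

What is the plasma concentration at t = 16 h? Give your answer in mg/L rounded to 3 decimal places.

466.025 mg/L

k = ln 2 / 19 = 0.03648 per h
Dose 1 (205 mg at t=0 h): 205·exp(−0.03648·16) = 114.355 mg/L
Dose 2 (270 mg at t=6 h): 270·exp(−0.03648·10) = 187.468 mg/L
Dose 3 (190 mg at t=12 h): 190·exp(−0.03648·4) = 164.202 mg/L
C(16) = 114.355 + 187.468 + 164.202 = 466.025 mg/L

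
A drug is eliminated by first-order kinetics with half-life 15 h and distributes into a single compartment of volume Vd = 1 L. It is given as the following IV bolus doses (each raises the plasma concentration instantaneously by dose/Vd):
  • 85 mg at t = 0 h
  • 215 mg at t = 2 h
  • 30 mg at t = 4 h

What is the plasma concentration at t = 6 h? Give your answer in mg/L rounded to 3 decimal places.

k = ln 2 / 15 = 0.04621 per h
Dose 1 (85 mg at t=0 h): 85·exp(−0.04621·6) = 64.418 mg/L
Dose 2 (215 mg at t=2 h): 215·exp(−0.04621·4) = 178.716 mg/L
Dose 3 (30 mg at t=4 h): 30·exp(−0.04621·2) = 27.352 mg/L
C(6) = 64.418 + 178.716 + 27.352 = 270.486 mg/L

270.486 mg/L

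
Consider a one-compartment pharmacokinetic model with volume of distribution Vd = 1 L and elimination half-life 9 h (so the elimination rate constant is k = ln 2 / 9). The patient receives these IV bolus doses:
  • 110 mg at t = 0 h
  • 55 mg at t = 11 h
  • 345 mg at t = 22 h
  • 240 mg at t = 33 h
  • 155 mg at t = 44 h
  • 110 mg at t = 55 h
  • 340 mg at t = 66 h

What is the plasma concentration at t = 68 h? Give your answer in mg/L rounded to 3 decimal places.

383.741 mg/L

k = ln 2 / 9 = 0.07702 per h
Dose 1 (110 mg at t=0 h): 110·exp(−0.07702·68) = 0.585 mg/L
Dose 2 (55 mg at t=11 h): 55·exp(−0.07702·57) = 0.682 mg/L
Dose 3 (345 mg at t=22 h): 345·exp(−0.07702·46) = 9.982 mg/L
Dose 4 (240 mg at t=33 h): 240·exp(−0.07702·35) = 16.201 mg/L
Dose 5 (155 mg at t=44 h): 155·exp(−0.07702·24) = 24.411 mg/L
Dose 6 (110 mg at t=55 h): 110·exp(−0.07702·13) = 40.418 mg/L
Dose 7 (340 mg at t=66 h): 340·exp(−0.07702·2) = 291.463 mg/L
C(68) = 0.585 + 0.682 + 9.982 + 16.201 + 24.411 + 40.418 + 291.463 = 383.741 mg/L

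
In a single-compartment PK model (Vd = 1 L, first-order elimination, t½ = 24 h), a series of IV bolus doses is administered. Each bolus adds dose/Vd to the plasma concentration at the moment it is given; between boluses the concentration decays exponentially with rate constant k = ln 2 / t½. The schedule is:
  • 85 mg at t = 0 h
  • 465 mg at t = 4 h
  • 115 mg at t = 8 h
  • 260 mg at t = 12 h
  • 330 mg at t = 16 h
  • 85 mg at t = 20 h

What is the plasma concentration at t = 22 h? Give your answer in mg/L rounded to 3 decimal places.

950.776 mg/L

k = ln 2 / 24 = 0.02888 per h
Dose 1 (85 mg at t=0 h): 85·exp(−0.02888·22) = 45.027 mg/L
Dose 2 (465 mg at t=4 h): 465·exp(−0.02888·18) = 276.491 mg/L
Dose 3 (115 mg at t=8 h): 115·exp(−0.02888·14) = 76.753 mg/L
Dose 4 (260 mg at t=12 h): 260·exp(−0.02888·10) = 194.780 mg/L
Dose 5 (330 mg at t=16 h): 330·exp(−0.02888·6) = 277.496 mg/L
Dose 6 (85 mg at t=20 h): 85·exp(−0.02888·2) = 80.229 mg/L
C(22) = 45.027 + 276.491 + 76.753 + 194.780 + 277.496 + 80.229 = 950.776 mg/L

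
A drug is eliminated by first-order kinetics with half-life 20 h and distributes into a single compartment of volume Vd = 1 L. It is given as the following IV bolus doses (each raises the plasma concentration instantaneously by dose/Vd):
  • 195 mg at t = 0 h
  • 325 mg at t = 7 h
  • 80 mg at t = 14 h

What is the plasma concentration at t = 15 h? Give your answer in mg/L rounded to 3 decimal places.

k = ln 2 / 20 = 0.03466 per h
Dose 1 (195 mg at t=0 h): 195·exp(−0.03466·15) = 115.948 mg/L
Dose 2 (325 mg at t=7 h): 325·exp(−0.03466·8) = 246.304 mg/L
Dose 3 (80 mg at t=14 h): 80·exp(−0.03466·1) = 77.275 mg/L
C(15) = 115.948 + 246.304 + 77.275 = 439.527 mg/L

439.527 mg/L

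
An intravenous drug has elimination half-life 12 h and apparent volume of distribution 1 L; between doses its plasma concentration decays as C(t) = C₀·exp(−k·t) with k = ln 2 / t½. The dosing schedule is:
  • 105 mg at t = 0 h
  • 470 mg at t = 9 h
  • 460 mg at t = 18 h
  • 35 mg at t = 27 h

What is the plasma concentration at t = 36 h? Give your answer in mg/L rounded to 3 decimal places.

295.376 mg/L

k = ln 2 / 12 = 0.05776 per h
Dose 1 (105 mg at t=0 h): 105·exp(−0.05776·36) = 13.125 mg/L
Dose 2 (470 mg at t=9 h): 470·exp(−0.05776·27) = 98.805 mg/L
Dose 3 (460 mg at t=18 h): 460·exp(−0.05776·18) = 162.635 mg/L
Dose 4 (35 mg at t=27 h): 35·exp(−0.05776·9) = 20.811 mg/L
C(36) = 13.125 + 98.805 + 162.635 + 20.811 = 295.376 mg/L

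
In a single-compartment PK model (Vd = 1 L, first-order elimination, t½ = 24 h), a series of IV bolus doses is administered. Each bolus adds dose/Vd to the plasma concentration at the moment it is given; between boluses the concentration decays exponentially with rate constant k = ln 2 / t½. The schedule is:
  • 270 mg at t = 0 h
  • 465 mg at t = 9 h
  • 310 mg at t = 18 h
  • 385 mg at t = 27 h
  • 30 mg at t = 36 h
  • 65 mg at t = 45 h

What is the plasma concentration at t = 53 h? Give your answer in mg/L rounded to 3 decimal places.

k = ln 2 / 24 = 0.02888 per h
Dose 1 (270 mg at t=0 h): 270·exp(−0.02888·53) = 58.424 mg/L
Dose 2 (465 mg at t=9 h): 465·exp(−0.02888·44) = 130.486 mg/L
Dose 3 (310 mg at t=18 h): 310·exp(−0.02888·35) = 112.813 mg/L
Dose 4 (385 mg at t=27 h): 385·exp(−0.02888·26) = 181.696 mg/L
Dose 5 (30 mg at t=36 h): 30·exp(−0.02888·17) = 18.361 mg/L
Dose 6 (65 mg at t=45 h): 65·exp(−0.02888·8) = 51.591 mg/L
C(53) = 58.424 + 130.486 + 112.813 + 181.696 + 18.361 + 51.591 = 553.370 mg/L

553.370 mg/L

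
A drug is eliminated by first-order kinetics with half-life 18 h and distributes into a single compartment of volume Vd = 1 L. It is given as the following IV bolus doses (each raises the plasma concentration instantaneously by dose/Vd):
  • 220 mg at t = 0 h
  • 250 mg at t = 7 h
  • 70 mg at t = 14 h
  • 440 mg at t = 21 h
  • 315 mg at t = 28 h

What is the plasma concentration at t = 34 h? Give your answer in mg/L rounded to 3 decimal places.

696.925 mg/L

k = ln 2 / 18 = 0.03851 per h
Dose 1 (220 mg at t=0 h): 220·exp(−0.03851·34) = 59.403 mg/L
Dose 2 (250 mg at t=7 h): 250·exp(−0.03851·27) = 88.388 mg/L
Dose 3 (70 mg at t=14 h): 70·exp(−0.03851·20) = 32.406 mg/L
Dose 4 (440 mg at t=21 h): 440·exp(−0.03851·13) = 266.712 mg/L
Dose 5 (315 mg at t=28 h): 315·exp(−0.03851·6) = 250.016 mg/L
C(34) = 59.403 + 88.388 + 32.406 + 266.712 + 250.016 = 696.925 mg/L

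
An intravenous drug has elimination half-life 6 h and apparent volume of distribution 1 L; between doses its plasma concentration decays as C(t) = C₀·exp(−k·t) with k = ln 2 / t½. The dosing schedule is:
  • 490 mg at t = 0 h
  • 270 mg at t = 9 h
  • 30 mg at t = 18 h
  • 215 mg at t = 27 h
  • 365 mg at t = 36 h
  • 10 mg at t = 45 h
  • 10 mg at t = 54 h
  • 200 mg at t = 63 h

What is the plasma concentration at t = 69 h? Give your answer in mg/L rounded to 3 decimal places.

k = ln 2 / 6 = 0.11552 per h
Dose 1 (490 mg at t=0 h): 490·exp(−0.11552·69) = 0.169 mg/L
Dose 2 (270 mg at t=9 h): 270·exp(−0.11552·60) = 0.264 mg/L
Dose 3 (30 mg at t=18 h): 30·exp(−0.11552·51) = 0.083 mg/L
Dose 4 (215 mg at t=27 h): 215·exp(−0.11552·42) = 1.680 mg/L
Dose 5 (365 mg at t=36 h): 365·exp(−0.11552·33) = 8.065 mg/L
Dose 6 (10 mg at t=45 h): 10·exp(−0.11552·24) = 0.625 mg/L
Dose 7 (10 mg at t=54 h): 10·exp(−0.11552·15) = 1.768 mg/L
Dose 8 (200 mg at t=63 h): 200·exp(−0.11552·6) = 100.000 mg/L
C(69) = 0.169 + 0.264 + 0.083 + 1.680 + 8.065 + 0.625 + 1.768 + 100.000 = 112.654 mg/L

112.654 mg/L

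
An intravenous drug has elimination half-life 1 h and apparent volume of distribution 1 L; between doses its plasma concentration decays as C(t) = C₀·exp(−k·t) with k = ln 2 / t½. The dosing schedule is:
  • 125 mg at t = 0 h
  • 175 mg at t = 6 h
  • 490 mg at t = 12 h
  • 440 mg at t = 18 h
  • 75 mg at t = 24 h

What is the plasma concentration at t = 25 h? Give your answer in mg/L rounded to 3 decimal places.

k = ln 2 / 1 = 0.69315 per h
Dose 1 (125 mg at t=0 h): 125·exp(−0.69315·25) = 0.000 mg/L
Dose 2 (175 mg at t=6 h): 175·exp(−0.69315·19) = 0.000 mg/L
Dose 3 (490 mg at t=12 h): 490·exp(−0.69315·13) = 0.060 mg/L
Dose 4 (440 mg at t=18 h): 440·exp(−0.69315·7) = 3.438 mg/L
Dose 5 (75 mg at t=24 h): 75·exp(−0.69315·1) = 37.500 mg/L
C(25) = 0.000 + 0.000 + 0.060 + 3.438 + 37.500 = 40.998 mg/L

40.998 mg/L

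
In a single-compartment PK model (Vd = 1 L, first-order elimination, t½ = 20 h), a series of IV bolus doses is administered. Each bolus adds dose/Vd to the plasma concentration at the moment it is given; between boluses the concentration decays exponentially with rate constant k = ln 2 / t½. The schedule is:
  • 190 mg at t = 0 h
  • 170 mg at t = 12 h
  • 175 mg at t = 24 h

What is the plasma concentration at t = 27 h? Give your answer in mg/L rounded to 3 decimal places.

k = ln 2 / 20 = 0.03466 per h
Dose 1 (190 mg at t=0 h): 190·exp(−0.03466·27) = 74.535 mg/L
Dose 2 (170 mg at t=12 h): 170·exp(−0.03466·15) = 101.083 mg/L
Dose 3 (175 mg at t=24 h): 175·exp(−0.03466·3) = 157.719 mg/L
C(27) = 74.535 + 101.083 + 157.719 = 333.337 mg/L

333.337 mg/L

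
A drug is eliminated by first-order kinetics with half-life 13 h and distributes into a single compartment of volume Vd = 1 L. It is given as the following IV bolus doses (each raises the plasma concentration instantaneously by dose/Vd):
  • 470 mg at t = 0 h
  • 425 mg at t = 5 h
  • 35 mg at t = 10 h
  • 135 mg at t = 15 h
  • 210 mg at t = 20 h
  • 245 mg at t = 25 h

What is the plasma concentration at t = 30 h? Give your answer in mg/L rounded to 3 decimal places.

k = ln 2 / 13 = 0.05332 per h
Dose 1 (470 mg at t=0 h): 470·exp(−0.05332·30) = 94.932 mg/L
Dose 2 (425 mg at t=5 h): 425·exp(−0.05332·25) = 112.069 mg/L
Dose 3 (35 mg at t=10 h): 35·exp(−0.05332·20) = 12.049 mg/L
Dose 4 (135 mg at t=15 h): 135·exp(−0.05332·15) = 60.672 mg/L
Dose 5 (210 mg at t=20 h): 210·exp(−0.05332·10) = 123.213 mg/L
Dose 6 (245 mg at t=25 h): 245·exp(−0.05332·5) = 187.666 mg/L
C(30) = 94.932 + 112.069 + 12.049 + 60.672 + 123.213 + 187.666 = 590.602 mg/L

590.602 mg/L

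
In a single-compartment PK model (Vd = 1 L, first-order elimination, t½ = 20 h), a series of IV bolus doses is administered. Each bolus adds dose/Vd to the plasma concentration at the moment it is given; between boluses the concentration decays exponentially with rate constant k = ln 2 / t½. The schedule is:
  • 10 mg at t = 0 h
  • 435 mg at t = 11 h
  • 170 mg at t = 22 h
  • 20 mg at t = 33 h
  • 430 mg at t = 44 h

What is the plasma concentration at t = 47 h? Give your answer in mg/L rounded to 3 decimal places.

k = ln 2 / 20 = 0.03466 per h
Dose 1 (10 mg at t=0 h): 10·exp(−0.03466·47) = 1.961 mg/L
Dose 2 (435 mg at t=11 h): 435·exp(−0.03466·36) = 124.921 mg/L
Dose 3 (170 mg at t=22 h): 170·exp(−0.03466·25) = 71.476 mg/L
Dose 4 (20 mg at t=33 h): 20·exp(−0.03466·14) = 12.311 mg/L
Dose 5 (430 mg at t=44 h): 430·exp(−0.03466·3) = 387.538 mg/L
C(47) = 1.961 + 124.921 + 71.476 + 12.311 + 387.538 = 598.208 mg/L

598.208 mg/L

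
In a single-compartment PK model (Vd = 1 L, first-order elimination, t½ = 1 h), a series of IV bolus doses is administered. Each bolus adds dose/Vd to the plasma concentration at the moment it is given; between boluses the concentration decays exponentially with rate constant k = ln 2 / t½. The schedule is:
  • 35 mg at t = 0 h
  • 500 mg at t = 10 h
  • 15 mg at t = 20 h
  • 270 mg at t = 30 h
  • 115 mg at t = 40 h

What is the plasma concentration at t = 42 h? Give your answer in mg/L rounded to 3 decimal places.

28.816 mg/L

k = ln 2 / 1 = 0.69315 per h
Dose 1 (35 mg at t=0 h): 35·exp(−0.69315·42) = 0.000 mg/L
Dose 2 (500 mg at t=10 h): 500·exp(−0.69315·32) = 0.000 mg/L
Dose 3 (15 mg at t=20 h): 15·exp(−0.69315·22) = 0.000 mg/L
Dose 4 (270 mg at t=30 h): 270·exp(−0.69315·12) = 0.066 mg/L
Dose 5 (115 mg at t=40 h): 115·exp(−0.69315·2) = 28.750 mg/L
C(42) = 0.000 + 0.000 + 0.000 + 0.066 + 28.750 = 28.816 mg/L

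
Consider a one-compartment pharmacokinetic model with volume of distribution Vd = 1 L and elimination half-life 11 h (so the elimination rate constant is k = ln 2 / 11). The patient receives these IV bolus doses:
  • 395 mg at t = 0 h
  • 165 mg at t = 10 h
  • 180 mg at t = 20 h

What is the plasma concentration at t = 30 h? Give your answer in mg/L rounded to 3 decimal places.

k = ln 2 / 11 = 0.06301 per h
Dose 1 (395 mg at t=0 h): 395·exp(−0.06301·30) = 59.649 mg/L
Dose 2 (165 mg at t=10 h): 165·exp(−0.06301·20) = 46.790 mg/L
Dose 3 (180 mg at t=20 h): 180·exp(−0.06301·10) = 95.854 mg/L
C(30) = 59.649 + 46.790 + 95.854 = 202.294 mg/L

202.294 mg/L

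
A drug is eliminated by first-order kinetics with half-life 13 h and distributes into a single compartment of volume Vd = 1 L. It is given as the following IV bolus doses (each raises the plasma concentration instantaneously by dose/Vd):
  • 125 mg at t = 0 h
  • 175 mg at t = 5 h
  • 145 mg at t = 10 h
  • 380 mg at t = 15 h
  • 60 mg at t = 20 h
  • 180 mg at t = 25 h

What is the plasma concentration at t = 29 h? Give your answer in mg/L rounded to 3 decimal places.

490.649 mg/L

k = ln 2 / 13 = 0.05332 per h
Dose 1 (125 mg at t=0 h): 125·exp(−0.05332·29) = 26.631 mg/L
Dose 2 (175 mg at t=5 h): 175·exp(−0.05332·24) = 48.673 mg/L
Dose 3 (145 mg at t=10 h): 145·exp(−0.05332·19) = 52.650 mg/L
Dose 4 (380 mg at t=15 h): 380·exp(−0.05332·14) = 180.135 mg/L
Dose 5 (60 mg at t=20 h): 60·exp(−0.05332·9) = 37.132 mg/L
Dose 6 (180 mg at t=25 h): 180·exp(−0.05332·4) = 145.428 mg/L
C(29) = 26.631 + 48.673 + 52.650 + 180.135 + 37.132 + 145.428 = 490.649 mg/L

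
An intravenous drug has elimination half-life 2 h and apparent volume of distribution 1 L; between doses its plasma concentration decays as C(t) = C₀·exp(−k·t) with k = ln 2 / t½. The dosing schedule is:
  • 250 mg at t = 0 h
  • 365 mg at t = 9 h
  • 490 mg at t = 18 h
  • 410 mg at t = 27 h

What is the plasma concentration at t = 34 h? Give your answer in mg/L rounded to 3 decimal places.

k = ln 2 / 2 = 0.34657 per h
Dose 1 (250 mg at t=0 h): 250·exp(−0.34657·34) = 0.002 mg/L
Dose 2 (365 mg at t=9 h): 365·exp(−0.34657·25) = 0.063 mg/L
Dose 3 (490 mg at t=18 h): 490·exp(−0.34657·16) = 1.914 mg/L
Dose 4 (410 mg at t=27 h): 410·exp(−0.34657·7) = 36.239 mg/L
C(34) = 0.002 + 0.063 + 1.914 + 36.239 = 38.218 mg/L

38.218 mg/L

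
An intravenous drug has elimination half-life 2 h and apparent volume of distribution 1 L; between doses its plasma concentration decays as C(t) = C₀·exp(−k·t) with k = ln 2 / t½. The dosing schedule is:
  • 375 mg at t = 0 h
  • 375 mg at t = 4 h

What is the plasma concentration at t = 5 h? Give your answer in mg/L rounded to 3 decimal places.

k = ln 2 / 2 = 0.34657 per h
Dose 1 (375 mg at t=0 h): 375·exp(−0.34657·5) = 66.291 mg/L
Dose 2 (375 mg at t=4 h): 375·exp(−0.34657·1) = 265.165 mg/L
C(5) = 66.291 + 265.165 = 331.456 mg/L

331.456 mg/L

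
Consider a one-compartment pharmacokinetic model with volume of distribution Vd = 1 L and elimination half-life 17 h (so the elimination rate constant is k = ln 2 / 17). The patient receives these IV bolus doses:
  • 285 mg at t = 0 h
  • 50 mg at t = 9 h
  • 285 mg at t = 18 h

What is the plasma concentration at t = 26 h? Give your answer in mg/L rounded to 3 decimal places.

329.405 mg/L

k = ln 2 / 17 = 0.04077 per h
Dose 1 (285 mg at t=0 h): 285·exp(−0.04077·26) = 98.729 mg/L
Dose 2 (50 mg at t=9 h): 50·exp(−0.04077·17) = 25.000 mg/L
Dose 3 (285 mg at t=18 h): 285·exp(−0.04077·8) = 205.676 mg/L
C(26) = 98.729 + 25.000 + 205.676 = 329.405 mg/L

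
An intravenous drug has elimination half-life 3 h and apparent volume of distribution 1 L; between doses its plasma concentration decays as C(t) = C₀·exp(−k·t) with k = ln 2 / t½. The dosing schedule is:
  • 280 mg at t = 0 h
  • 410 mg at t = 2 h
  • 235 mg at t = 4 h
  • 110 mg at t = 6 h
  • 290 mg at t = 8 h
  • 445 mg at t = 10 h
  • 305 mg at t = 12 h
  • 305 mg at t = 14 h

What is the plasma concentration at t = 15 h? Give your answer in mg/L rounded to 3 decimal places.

653.632 mg/L

k = ln 2 / 3 = 0.23105 per h
Dose 1 (280 mg at t=0 h): 280·exp(−0.23105·15) = 8.750 mg/L
Dose 2 (410 mg at t=2 h): 410·exp(−0.23105·13) = 20.339 mg/L
Dose 3 (235 mg at t=4 h): 235·exp(−0.23105·11) = 18.505 mg/L
Dose 4 (110 mg at t=6 h): 110·exp(−0.23105·9) = 13.750 mg/L
Dose 5 (290 mg at t=8 h): 290·exp(−0.23105·7) = 57.543 mg/L
Dose 6 (445 mg at t=10 h): 445·exp(−0.23105·5) = 140.166 mg/L
Dose 7 (305 mg at t=12 h): 305·exp(−0.23105·3) = 152.500 mg/L
Dose 8 (305 mg at t=14 h): 305·exp(−0.23105·1) = 242.079 mg/L
C(15) = 8.750 + 20.339 + 18.505 + 13.750 + 57.543 + 140.166 + 152.500 + 242.079 = 653.632 mg/L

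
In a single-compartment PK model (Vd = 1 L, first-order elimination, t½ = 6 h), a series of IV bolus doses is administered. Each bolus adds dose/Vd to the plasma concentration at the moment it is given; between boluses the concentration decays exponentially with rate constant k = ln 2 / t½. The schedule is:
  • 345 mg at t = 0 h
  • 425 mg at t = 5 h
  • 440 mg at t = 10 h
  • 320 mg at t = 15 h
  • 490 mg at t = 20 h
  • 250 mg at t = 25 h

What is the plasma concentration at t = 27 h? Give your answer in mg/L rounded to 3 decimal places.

k = ln 2 / 6 = 0.11552 per h
Dose 1 (345 mg at t=0 h): 345·exp(−0.11552·27) = 15.247 mg/L
Dose 2 (425 mg at t=5 h): 425·exp(−0.11552·22) = 33.467 mg/L
Dose 3 (440 mg at t=10 h): 440·exp(−0.11552·17) = 61.735 mg/L
Dose 4 (320 mg at t=15 h): 320·exp(−0.11552·12) = 80.000 mg/L
Dose 5 (490 mg at t=20 h): 490·exp(−0.11552·7) = 218.270 mg/L
Dose 6 (250 mg at t=25 h): 250·exp(−0.11552·2) = 198.425 mg/L
C(27) = 15.247 + 33.467 + 61.735 + 80.000 + 218.270 + 198.425 = 607.144 mg/L

607.144 mg/L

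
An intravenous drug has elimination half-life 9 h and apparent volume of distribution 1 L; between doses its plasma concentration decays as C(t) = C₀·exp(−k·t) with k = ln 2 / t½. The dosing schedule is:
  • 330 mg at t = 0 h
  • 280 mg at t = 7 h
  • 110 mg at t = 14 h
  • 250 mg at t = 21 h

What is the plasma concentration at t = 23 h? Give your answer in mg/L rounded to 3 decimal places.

407.101 mg/L

k = ln 2 / 9 = 0.07702 per h
Dose 1 (330 mg at t=0 h): 330·exp(−0.07702·23) = 56.133 mg/L
Dose 2 (280 mg at t=7 h): 280·exp(−0.07702·16) = 81.657 mg/L
Dose 3 (110 mg at t=14 h): 110·exp(−0.07702·9) = 55.000 mg/L
Dose 4 (250 mg at t=21 h): 250·exp(−0.07702·2) = 214.311 mg/L
C(23) = 56.133 + 81.657 + 55.000 + 214.311 = 407.101 mg/L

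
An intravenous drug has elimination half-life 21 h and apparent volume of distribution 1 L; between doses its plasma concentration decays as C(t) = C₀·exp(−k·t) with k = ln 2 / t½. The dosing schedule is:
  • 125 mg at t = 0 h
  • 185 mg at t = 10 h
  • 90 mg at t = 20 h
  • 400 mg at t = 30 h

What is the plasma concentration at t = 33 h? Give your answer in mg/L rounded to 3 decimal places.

549.539 mg/L

k = ln 2 / 21 = 0.03301 per h
Dose 1 (125 mg at t=0 h): 125·exp(−0.03301·33) = 42.059 mg/L
Dose 2 (185 mg at t=10 h): 185·exp(−0.03301·23) = 86.591 mg/L
Dose 3 (90 mg at t=20 h): 90·exp(−0.03301·13) = 58.599 mg/L
Dose 4 (400 mg at t=30 h): 400·exp(−0.03301·3) = 362.289 mg/L
C(33) = 42.059 + 86.591 + 58.599 + 362.289 = 549.539 mg/L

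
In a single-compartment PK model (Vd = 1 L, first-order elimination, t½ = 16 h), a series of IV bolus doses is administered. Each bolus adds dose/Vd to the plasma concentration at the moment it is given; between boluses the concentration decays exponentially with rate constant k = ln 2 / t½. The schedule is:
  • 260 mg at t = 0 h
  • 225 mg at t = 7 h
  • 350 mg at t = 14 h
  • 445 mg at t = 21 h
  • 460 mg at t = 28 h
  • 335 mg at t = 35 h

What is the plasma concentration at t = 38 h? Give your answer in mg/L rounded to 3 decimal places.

k = ln 2 / 16 = 0.04332 per h
Dose 1 (260 mg at t=0 h): 260·exp(−0.04332·38) = 50.122 mg/L
Dose 2 (225 mg at t=7 h): 225·exp(−0.04332·31) = 58.740 mg/L
Dose 3 (350 mg at t=14 h): 350·exp(−0.04332·24) = 123.744 mg/L
Dose 4 (445 mg at t=21 h): 445·exp(−0.04332·17) = 213.067 mg/L
Dose 5 (460 mg at t=28 h): 460·exp(−0.04332·10) = 298.273 mg/L
Dose 6 (335 mg at t=35 h): 335·exp(−0.04332·3) = 294.172 mg/L
C(38) = 50.122 + 58.740 + 123.744 + 213.067 + 298.273 + 294.172 = 1038.118 mg/L

1038.118 mg/L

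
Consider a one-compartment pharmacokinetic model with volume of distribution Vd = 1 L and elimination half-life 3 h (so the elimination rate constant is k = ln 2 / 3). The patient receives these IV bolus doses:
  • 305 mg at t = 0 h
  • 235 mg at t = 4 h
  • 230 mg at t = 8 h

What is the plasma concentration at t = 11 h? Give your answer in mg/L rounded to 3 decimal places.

k = ln 2 / 3 = 0.23105 per h
Dose 1 (305 mg at t=0 h): 305·exp(−0.23105·11) = 24.017 mg/L
Dose 2 (235 mg at t=4 h): 235·exp(−0.23105·7) = 46.630 mg/L
Dose 3 (230 mg at t=8 h): 230·exp(−0.23105·3) = 115.000 mg/L
C(11) = 24.017 + 46.630 + 115.000 = 185.647 mg/L

185.647 mg/L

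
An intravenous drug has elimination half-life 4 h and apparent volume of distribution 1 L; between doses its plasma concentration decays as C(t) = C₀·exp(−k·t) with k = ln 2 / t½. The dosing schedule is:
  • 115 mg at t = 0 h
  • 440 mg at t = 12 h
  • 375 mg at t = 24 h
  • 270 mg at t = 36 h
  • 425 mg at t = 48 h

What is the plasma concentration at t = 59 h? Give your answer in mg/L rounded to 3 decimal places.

k = ln 2 / 4 = 0.17329 per h
Dose 1 (115 mg at t=0 h): 115·exp(−0.17329·59) = 0.004 mg/L
Dose 2 (440 mg at t=12 h): 440·exp(−0.17329·47) = 0.128 mg/L
Dose 3 (375 mg at t=24 h): 375·exp(−0.17329·35) = 0.871 mg/L
Dose 4 (270 mg at t=36 h): 270·exp(−0.17329·23) = 5.017 mg/L
Dose 5 (425 mg at t=48 h): 425·exp(−0.17329·11) = 63.177 mg/L
C(59) = 0.004 + 0.128 + 0.871 + 5.017 + 63.177 = 69.197 mg/L

69.197 mg/L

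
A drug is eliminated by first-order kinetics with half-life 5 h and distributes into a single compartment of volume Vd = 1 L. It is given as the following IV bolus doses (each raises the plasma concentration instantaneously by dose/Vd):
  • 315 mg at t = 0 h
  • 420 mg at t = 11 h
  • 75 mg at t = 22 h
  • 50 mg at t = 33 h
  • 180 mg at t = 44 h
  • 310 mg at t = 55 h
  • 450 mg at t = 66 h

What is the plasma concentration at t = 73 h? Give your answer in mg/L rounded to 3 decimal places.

k = ln 2 / 5 = 0.13863 per h
Dose 1 (315 mg at t=0 h): 315·exp(−0.13863·73) = 0.013 mg/L
Dose 2 (420 mg at t=11 h): 420·exp(−0.13863·62) = 0.078 mg/L
Dose 3 (75 mg at t=22 h): 75·exp(−0.13863·51) = 0.064 mg/L
Dose 4 (50 mg at t=33 h): 50·exp(−0.13863·40) = 0.195 mg/L
Dose 5 (180 mg at t=44 h): 180·exp(−0.13863·29) = 3.231 mg/L
Dose 6 (310 mg at t=55 h): 310·exp(−0.13863·18) = 25.565 mg/L
Dose 7 (450 mg at t=66 h): 450·exp(−0.13863·7) = 170.518 mg/L
C(73) = 0.013 + 0.078 + 0.064 + 0.195 + 3.231 + 25.565 + 170.518 = 199.664 mg/L

199.664 mg/L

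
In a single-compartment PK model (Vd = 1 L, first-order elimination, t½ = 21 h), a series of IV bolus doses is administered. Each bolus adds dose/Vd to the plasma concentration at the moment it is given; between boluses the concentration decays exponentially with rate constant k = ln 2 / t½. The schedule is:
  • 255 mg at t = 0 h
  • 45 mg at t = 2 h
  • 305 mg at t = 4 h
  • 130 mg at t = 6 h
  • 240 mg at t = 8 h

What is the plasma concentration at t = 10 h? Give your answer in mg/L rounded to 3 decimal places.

k = ln 2 / 21 = 0.03301 per h
Dose 1 (255 mg at t=0 h): 255·exp(−0.03301·10) = 183.313 mg/L
Dose 2 (45 mg at t=2 h): 45·exp(−0.03301·8) = 34.557 mg/L
Dose 3 (305 mg at t=4 h): 305·exp(−0.03301·6) = 250.202 mg/L
Dose 4 (130 mg at t=6 h): 130·exp(−0.03301·4) = 113.921 mg/L
Dose 5 (240 mg at t=8 h): 240·exp(−0.03301·2) = 224.668 mg/L
C(10) = 183.313 + 34.557 + 250.202 + 113.921 + 224.668 = 806.661 mg/L

806.661 mg/L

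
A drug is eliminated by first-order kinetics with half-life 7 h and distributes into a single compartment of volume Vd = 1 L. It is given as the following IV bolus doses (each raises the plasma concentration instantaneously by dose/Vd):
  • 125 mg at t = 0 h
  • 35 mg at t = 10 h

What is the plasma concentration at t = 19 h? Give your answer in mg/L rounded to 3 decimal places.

33.403 mg/L

k = ln 2 / 7 = 0.09902 per h
Dose 1 (125 mg at t=0 h): 125·exp(−0.09902·19) = 19.047 mg/L
Dose 2 (35 mg at t=10 h): 35·exp(−0.09902·9) = 14.356 mg/L
C(19) = 19.047 + 14.356 = 33.403 mg/L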